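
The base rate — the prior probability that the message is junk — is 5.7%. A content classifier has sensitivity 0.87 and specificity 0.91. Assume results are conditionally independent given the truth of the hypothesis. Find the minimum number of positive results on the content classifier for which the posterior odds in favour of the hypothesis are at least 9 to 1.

Prior odds: 0.057 ÷ 0.943 = 57/943.
False-positive rate = 1 − 0.91 = 0.09; likelihood ratio of a positive = 0.87/0.09 = 29/3.
Target odds = 9.
Require (29/3)ⁿ ≥ 9 ÷ (57/943) = 2829/19.
(29/3)² = 841/9 falls short of 2829/19 but (29/3)³ = 24389/27 reaches it, so n = 3.

3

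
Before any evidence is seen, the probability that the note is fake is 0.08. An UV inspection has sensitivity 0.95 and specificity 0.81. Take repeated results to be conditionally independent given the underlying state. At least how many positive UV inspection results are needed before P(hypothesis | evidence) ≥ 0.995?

Prior odds: 0.08 ÷ 0.92 = 2/23.
False-positive rate = 1 − 0.81 = 0.19; likelihood ratio of a positive = 0.95/0.19 = 5.
Target odds: 0.995 ÷ 0.005 = 199.
Need (2/23) × 5ⁿ ≥ 199, i.e. 5ⁿ ≥ 2288.5.
5⁴ = 625 falls short of 2288.5 but 5⁵ = 3125 reaches it, so n = 5.

5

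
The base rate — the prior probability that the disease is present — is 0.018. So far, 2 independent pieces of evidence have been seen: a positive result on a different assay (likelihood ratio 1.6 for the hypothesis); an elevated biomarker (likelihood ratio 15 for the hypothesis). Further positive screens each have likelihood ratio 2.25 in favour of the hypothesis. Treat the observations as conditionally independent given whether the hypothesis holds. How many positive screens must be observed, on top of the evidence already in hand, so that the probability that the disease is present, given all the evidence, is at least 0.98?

Prior odds = 0.018/0.982 = 9/491.
Combined Bayes factor of the evidence already in hand = 1.6 × 15 = 24.
Odds after that evidence = (9/491) × 24 = 216/491.
Target odds = 0.98/0.02 = 49.
Need 2.25ⁿ ≥ 49 ÷ (216/491) = 24059/216.
2.25⁵ = 59049/1024 falls short of 24059/216 but 2.25⁶ = 531441/4096 reaches it, so n = 6.

6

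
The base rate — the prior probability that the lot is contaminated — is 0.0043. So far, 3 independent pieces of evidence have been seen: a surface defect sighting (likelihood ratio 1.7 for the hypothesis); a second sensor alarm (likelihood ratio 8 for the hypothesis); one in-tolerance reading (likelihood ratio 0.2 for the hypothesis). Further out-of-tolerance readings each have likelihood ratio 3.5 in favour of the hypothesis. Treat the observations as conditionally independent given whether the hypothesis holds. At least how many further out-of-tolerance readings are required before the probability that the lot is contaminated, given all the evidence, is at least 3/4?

Prior odds = 0.0043/0.9957 = 43/9957.
Combined Bayes factor of the evidence already in hand = 1.7 × 8 × 0.2 = 2.72.
Odds after that evidence = (43/9957) × 2.72 = 2924/248925.
Target odds = 0.75/0.25 = 3.
Need 3.5ⁿ ≥ 3 ÷ (2924/248925) = 746775/2924.
3.5⁴ = 150.0625 falls short of 746775/2924 but 3.5⁵ = 525.21875 reaches it, so n = 5.

5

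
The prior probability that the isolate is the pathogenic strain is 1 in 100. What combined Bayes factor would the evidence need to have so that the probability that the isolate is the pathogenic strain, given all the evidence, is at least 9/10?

Prior odds = 0.01/0.99 = 1/99.
Target odds = 0.9/0.1 = 9.
Required Bayes factor = 9 ÷ (1/99) = 891.

891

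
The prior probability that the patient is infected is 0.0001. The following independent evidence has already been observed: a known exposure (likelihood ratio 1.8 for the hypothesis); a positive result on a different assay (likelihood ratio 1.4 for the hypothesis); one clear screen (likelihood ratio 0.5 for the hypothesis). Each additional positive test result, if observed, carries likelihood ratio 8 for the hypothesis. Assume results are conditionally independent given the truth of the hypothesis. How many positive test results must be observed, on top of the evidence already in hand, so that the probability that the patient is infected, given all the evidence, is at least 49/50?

7

Prior odds = 0.0001/0.9999 = 1/9999.
Combined Bayes factor of the evidence already in hand = 1.8 × 1.4 × 0.5 = 1.26.
Odds after that evidence = (1/9999) × 1.26 = 7/55550.
Target odds = 0.98/0.02 = 49.
Need 8ⁿ ≥ 49 ÷ (7/55550) = 388850.
8⁶ = 262144 falls short of 388850 but 8⁷ = 2097152 reaches it, so n = 7.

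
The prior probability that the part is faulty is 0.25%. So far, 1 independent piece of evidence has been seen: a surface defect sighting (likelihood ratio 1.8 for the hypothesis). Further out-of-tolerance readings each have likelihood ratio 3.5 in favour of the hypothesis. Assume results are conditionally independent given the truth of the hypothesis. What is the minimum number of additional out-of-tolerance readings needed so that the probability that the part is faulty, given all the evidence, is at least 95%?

Prior odds = 0.0025/0.9975 = 1/399.
Bayes factor of the evidence already in hand = 1.8.
Odds after that evidence = (1/399) × 1.8 = 3/665.
Target odds = 0.95/0.05 = 19.
Need 3.5ⁿ ≥ 19 ÷ (3/665) = 12635/3.
3.5⁶ = 1838.265625 falls short of 12635/3 but 3.5⁷ = 823543/128 reaches it, so n = 7.

7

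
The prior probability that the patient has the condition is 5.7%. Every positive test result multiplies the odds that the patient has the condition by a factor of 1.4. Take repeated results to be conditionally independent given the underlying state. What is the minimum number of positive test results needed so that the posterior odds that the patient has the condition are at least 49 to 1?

Prior odds: 0.057 ÷ 0.943 = 57/943.
Likelihood ratio per positive test result = 1.4.
Target odds = 49.
Need (57/943) × 1.4ⁿ ≥ 49, i.e. 1.4ⁿ ≥ 46207/57.
1.4¹⁹ ≈597.63 falls short of 46207/57 but 1.4²⁰ ≈836.683 reaches it, so n = 20.

20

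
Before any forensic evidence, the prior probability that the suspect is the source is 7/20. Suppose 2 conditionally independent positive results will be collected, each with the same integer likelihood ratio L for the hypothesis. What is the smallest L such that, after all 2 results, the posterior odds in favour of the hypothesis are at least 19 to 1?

6

Prior odds = 0.35/0.65 = 7/13.
Target odds = 19.
Need L² ≥ 19 ÷ (7/13) = 247/7.
5² = 25 < 247/7 ≤ 36 = 6², so L = 6.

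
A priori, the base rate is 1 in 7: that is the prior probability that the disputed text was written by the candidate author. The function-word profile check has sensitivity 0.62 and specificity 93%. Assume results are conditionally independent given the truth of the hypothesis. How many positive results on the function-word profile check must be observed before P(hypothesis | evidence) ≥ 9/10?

2

Prior odds: (1/7) ÷ (6/7) = 1/6.
False-positive rate = 1 − 0.93 = 0.07; likelihood ratio of a positive = 0.62/0.07 = 62/7.
Target odds: 0.9 ÷ 0.1 = 9.
Need (1/6) × (62/7)ⁿ ≥ 9, i.e. (62/7)ⁿ ≥ 54.
(62/7)¹ = 62/7 falls short of 54 but (62/7)² = 3844/49 reaches it, so n = 2.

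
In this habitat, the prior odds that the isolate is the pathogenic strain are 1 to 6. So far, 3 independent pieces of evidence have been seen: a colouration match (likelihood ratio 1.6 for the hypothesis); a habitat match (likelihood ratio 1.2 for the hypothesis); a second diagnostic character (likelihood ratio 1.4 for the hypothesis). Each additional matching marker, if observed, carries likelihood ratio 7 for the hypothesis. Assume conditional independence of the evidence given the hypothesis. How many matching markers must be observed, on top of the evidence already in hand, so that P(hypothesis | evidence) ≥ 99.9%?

Prior odds = 1/6.
Combined Bayes factor of the evidence already in hand = 1.6 × 1.2 × 1.4 = 2.688.
Odds after that evidence = (1/6) × 2.688 = 0.448.
Target odds = 0.999/0.001 = 999.
Need 7ⁿ ≥ 999 ÷ 0.448 = 124875/56.
7³ = 343 falls short of 124875/56 but 7⁴ = 2401 reaches it, so n = 4.

4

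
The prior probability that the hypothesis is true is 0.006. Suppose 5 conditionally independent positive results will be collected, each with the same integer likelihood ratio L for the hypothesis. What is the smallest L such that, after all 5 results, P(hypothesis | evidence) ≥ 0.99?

7

Prior odds = 0.006/0.994 = 3/497.
Target odds = 0.99/0.01 = 99.
Need L⁵ ≥ 99 ÷ (3/497) = 16401.
6⁵ = 7776 < 16401 ≤ 16807 = 7⁵, so L = 7.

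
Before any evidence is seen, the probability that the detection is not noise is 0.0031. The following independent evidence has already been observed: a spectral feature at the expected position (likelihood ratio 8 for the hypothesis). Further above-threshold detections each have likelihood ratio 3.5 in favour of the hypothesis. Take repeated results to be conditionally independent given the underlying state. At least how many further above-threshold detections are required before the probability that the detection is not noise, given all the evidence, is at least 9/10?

Prior odds = 0.0031/0.9969 = 31/9969.
Bayes factor of the evidence already in hand = 8.
Odds after that evidence = (31/9969) × 8 = 248/9969.
Target odds = 0.9/0.1 = 9.
Need 3.5ⁿ ≥ 9 ÷ (248/9969) = 89721/248.
3.5⁴ = 150.0625 falls short of 89721/248 but 3.5⁵ = 525.21875 reaches it, so n = 5.

5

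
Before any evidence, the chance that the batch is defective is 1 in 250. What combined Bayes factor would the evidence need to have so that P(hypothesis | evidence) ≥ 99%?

Prior odds = 0.004/0.996 = 1/249.
Target odds = 0.99/0.01 = 99.
Required Bayes factor = 99 ÷ (1/249) = 24651.

24651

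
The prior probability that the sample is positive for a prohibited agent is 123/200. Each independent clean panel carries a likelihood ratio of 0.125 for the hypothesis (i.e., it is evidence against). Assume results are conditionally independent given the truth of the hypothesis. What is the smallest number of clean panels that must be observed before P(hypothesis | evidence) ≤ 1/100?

Prior odds: 0.615 ÷ 0.385 = 123/77.
Likelihood ratio per clean panel = 0.125.
Target posterior odds = 0.01/0.99 = 1/99.
Require 0.125ⁿ ≤ 1/99 ÷ (123/77) = 7/1107.
0.125² = 0.015625 is still above 7/1107 but 0.125³ = 0.001953125 is at or below it, so n = 3.

3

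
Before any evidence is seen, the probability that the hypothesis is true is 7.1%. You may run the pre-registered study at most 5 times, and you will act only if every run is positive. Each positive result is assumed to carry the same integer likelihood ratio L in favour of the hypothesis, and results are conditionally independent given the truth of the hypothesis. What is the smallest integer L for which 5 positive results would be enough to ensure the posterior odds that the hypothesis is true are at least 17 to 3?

Prior odds = 0.071/0.929 = 71/929.
Target odds = 17/3.
Need L⁵ ≥ 17/3 ÷ (71/929) = 15793/213.
2⁵ = 32 < 15793/213 ≤ 243 = 3⁵, so L = 3.

3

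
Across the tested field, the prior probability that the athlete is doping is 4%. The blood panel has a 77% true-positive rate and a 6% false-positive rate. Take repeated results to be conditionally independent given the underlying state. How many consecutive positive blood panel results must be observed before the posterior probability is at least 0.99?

Prior odds = 0.04/0.96 = 1/24.
Likelihood ratio of a positive result = 0.77/0.06 = 77/6.
Target odds: 0.99 ÷ 0.01 = 99.
Need (1/24) × (77/6)ⁿ ≥ 99, i.e. (77/6)ⁿ ≥ 2376.
(77/6)³ = 456533/216 falls short of 2376 but (77/6)⁴ = 35153041/1296 reaches it, so n = 4.

4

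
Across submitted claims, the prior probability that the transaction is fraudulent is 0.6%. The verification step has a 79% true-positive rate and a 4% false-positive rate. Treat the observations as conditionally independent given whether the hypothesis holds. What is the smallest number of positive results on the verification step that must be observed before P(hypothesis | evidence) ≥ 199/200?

4

Prior odds: 0.006 ÷ 0.994 = 3/497.
Likelihood ratio of a positive result = 0.79/0.04 = 19.75.
Target posterior odds = 0.995/0.005 = 199.
Require 19.75ⁿ ≥ 199 ÷ (3/497) = 98903/3.
19.75³ = 7703.734375 falls short of 98903/3 but 19.75⁴ = 38950081/256 reaches it, so n = 4.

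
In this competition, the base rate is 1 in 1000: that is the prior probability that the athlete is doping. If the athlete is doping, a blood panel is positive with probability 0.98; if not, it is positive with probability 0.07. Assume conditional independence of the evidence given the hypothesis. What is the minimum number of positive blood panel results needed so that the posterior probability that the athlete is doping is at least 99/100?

5

Prior odds: 0.001 ÷ 0.999 = 1/999.
Likelihood ratio of a positive = 0.98/0.07 = 14.
Target odds: 0.99 ÷ 0.01 = 99.
Need (1/999) × 14ⁿ ≥ 99, i.e. 14ⁿ ≥ 98901.
14⁴ = 38416 falls short of 98901 but 14⁵ = 537824 reaches it, so n = 5.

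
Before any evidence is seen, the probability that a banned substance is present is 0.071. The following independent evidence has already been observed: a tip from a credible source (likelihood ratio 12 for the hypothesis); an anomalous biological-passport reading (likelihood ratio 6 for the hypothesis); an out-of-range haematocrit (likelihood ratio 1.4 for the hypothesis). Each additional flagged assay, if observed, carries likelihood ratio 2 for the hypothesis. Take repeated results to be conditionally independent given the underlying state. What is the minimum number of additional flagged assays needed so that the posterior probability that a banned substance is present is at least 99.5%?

5

Prior odds = 0.071/0.929 = 71/929.
Combined Bayes factor of the evidence already in hand = 12 × 6 × 1.4 = 100.8.
Odds after that evidence = (71/929) × 100.8 = 35784/4645.
Target odds = 0.995/0.005 = 199.
Need 2ⁿ ≥ 199 ÷ (35784/4645) = 924355/35784.
2⁴ = 16 falls short of 924355/35784 but 2⁵ = 32 reaches it, so n = 5.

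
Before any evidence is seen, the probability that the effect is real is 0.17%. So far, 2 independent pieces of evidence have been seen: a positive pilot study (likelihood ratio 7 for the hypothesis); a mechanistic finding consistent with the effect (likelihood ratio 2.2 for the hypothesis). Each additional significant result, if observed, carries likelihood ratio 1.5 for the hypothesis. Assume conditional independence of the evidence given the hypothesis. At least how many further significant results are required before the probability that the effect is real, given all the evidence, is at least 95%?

17

Prior odds = 0.0017/0.9983 = 17/9983.
Combined Bayes factor of the evidence already in hand = 7 × 2.2 = 15.4.
Odds after that evidence = (17/9983) × 15.4 = 1309/49915.
Target odds = 0.95/0.05 = 19.
Need 1.5ⁿ ≥ 19 ÷ (1309/49915) = 948385/1309.
1.5¹⁶ = 43046721/65536 falls short of 948385/1309 but 1.5¹⁷ = 129140163/131072 reaches it, so n = 17.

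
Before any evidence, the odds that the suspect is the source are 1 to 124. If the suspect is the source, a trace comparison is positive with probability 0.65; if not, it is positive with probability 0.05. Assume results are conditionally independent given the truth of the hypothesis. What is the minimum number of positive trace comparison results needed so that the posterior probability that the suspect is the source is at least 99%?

4

Prior odds = 1/124.
Likelihood ratio of a positive = 0.65/0.05 = 13.
Target odds: 0.99 ÷ 0.01 = 99.
Require 13ⁿ ≥ 99 ÷ (1/124) = 12276.
13³ = 2197 falls short of 12276 but 13⁴ = 28561 reaches it, so n = 4.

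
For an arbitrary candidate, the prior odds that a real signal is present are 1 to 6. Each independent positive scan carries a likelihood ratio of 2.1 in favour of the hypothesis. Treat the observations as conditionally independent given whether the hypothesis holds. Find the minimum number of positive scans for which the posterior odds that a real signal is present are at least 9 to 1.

6

Prior odds = 1/6.
Likelihood ratio per positive scan = 2.1.
Target odds = 9.
Need (1/6) × 2.1ⁿ ≥ 9, i.e. 2.1ⁿ ≥ 54.
2.1⁵ = 4084101/100000 falls short of 54 but 2.1⁶ = 85766121/1000000 reaches it, so n = 6.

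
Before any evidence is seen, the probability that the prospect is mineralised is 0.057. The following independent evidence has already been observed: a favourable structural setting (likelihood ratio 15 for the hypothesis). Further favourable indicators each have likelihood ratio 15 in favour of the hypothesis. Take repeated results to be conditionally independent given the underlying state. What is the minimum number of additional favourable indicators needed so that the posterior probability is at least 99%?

2

Prior odds = 0.057/0.943 = 57/943.
Bayes factor of the evidence already in hand = 15.
Odds after that evidence = (57/943) × 15 = 855/943.
Target odds = 0.99/0.01 = 99.
Need 15ⁿ ≥ 99 ÷ (855/943) = 10373/95.
15¹ = 15 falls short of 10373/95 but 15² = 225 reaches it, so n = 2.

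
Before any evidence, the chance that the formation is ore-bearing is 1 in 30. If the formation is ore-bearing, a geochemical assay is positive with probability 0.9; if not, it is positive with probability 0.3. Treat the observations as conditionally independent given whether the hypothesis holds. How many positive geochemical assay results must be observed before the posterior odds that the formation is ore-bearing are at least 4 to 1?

5

Prior odds = (1/30)/(29/30) = 1/29.
Likelihood ratio of a positive = 0.9/0.3 = 3.
Target odds = 4.
Require 3ⁿ ≥ 4 ÷ (1/29) = 116.
3⁴ = 81 falls short of 116 but 3⁵ = 243 reaches it, so n = 5.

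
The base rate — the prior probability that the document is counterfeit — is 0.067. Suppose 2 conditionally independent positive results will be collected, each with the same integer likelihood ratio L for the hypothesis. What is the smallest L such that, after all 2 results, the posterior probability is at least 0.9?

12

Prior odds = 0.067/0.933 = 67/933.
Target odds = 0.9/0.1 = 9.
Need L² ≥ 9 ÷ (67/933) = 8397/67.
11² = 121 < 8397/67 ≤ 144 = 12², so L = 12.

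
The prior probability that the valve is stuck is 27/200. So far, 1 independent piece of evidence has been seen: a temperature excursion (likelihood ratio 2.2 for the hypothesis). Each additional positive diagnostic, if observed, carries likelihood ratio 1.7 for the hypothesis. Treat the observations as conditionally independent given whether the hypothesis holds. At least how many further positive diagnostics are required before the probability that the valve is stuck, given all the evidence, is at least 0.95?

Prior odds = 0.135/0.865 = 27/173.
Bayes factor of the evidence already in hand = 2.2.
Odds after that evidence = (27/173) × 2.2 = 297/865.
Target odds = 0.95/0.05 = 19.
Need 1.7ⁿ ≥ 19 ÷ (297/865) = 16435/297.
1.7⁷ = 410338673/10000000 falls short of 16435/297 but 1.7⁸ ≈69.7576 reaches it, so n = 8.

8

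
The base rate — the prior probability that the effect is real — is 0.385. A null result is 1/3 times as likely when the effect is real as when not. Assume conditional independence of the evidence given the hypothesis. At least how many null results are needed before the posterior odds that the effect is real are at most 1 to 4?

Prior odds = 0.385/0.615 = 77/123.
Likelihood ratio per null result = 1/3.
Target odds = 0.25.
Require (1/3)ⁿ ≤ 0.25 ÷ (77/123) = 123/308.
(1/3)¹ = 1/3, which is already at or below the required 123/308; so n = 1.

1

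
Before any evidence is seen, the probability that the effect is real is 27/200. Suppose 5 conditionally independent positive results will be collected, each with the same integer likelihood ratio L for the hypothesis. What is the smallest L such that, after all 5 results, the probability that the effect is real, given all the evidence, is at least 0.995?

Prior odds = 0.135/0.865 = 27/173.
Target odds = 0.995/0.005 = 199.
Need L⁵ ≥ 199 ÷ (27/173) = 34427/27.
4⁵ = 1024 < 34427/27 ≤ 3125 = 5⁵, so L = 5.

5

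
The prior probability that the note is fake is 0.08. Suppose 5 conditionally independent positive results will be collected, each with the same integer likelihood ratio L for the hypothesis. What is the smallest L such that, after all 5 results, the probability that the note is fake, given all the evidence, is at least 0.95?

3

Prior odds = 0.08/0.92 = 2/23.
Target odds = 0.95/0.05 = 19.
Need L⁵ ≥ 19 ÷ (2/23) = 218.5.
2⁵ = 32 < 218.5 ≤ 243 = 3⁵, so L = 3.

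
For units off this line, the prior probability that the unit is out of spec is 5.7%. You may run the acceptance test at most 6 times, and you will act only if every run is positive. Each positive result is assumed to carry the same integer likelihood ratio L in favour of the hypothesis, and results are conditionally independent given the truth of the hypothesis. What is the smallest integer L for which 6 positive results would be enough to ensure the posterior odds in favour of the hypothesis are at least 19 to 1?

3

Prior odds = 0.057/0.943 = 57/943.
Target odds = 19.
Need L⁶ ≥ 19 ÷ (57/943) = 943/3.
2⁶ = 64 < 943/3 ≤ 729 = 3⁶, so L = 3.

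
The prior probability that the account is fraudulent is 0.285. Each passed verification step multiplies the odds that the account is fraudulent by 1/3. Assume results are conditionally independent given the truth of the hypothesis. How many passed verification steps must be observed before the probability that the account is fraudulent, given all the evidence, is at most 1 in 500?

Prior odds = 0.285/0.715 = 57/143.
Likelihood ratio per passed verification step = 1/3.
Target odds: 0.002 ÷ 0.998 = 1/499.
Need (57/143) × (1/3)ⁿ ≤ 1/499, i.e. (1/3)ⁿ ≤ 143/28443.
(1/3)⁴ = 1/81 is still above 143/28443 but (1/3)⁵ = 1/243 is at or below it, so n = 5.

5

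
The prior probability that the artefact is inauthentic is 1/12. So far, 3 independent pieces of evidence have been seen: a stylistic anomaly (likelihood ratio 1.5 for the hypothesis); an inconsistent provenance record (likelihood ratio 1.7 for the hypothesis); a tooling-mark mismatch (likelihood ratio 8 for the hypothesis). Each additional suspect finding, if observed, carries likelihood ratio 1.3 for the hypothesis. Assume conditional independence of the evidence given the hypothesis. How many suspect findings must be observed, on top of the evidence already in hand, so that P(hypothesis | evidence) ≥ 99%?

16

Prior odds = (1/12)/(11/12) = 1/11.
Combined Bayes factor of the evidence already in hand = 1.5 × 1.7 × 8 = 20.4.
Odds after that evidence = (1/11) × 20.4 = 102/55.
Target odds = 0.99/0.01 = 99.
Need 1.3ⁿ ≥ 99 ÷ (102/55) = 1815/34.
1.3¹⁵ ≈51.1859 falls short of 1815/34 but 1.3¹⁶ ≈66.5417 reaches it, so n = 16.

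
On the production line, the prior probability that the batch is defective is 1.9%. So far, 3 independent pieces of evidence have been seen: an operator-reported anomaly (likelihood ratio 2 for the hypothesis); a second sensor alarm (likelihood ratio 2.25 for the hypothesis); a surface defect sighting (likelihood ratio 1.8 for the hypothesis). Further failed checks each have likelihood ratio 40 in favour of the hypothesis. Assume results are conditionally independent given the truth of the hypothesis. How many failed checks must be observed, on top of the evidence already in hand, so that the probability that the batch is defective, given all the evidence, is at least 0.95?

Prior odds = 0.019/0.981 = 19/981.
Combined Bayes factor of the evidence already in hand = 2 × 2.25 × 1.8 = 8.1.
Odds after that evidence = (19/981) × 8.1 = 171/1090.
Target odds = 0.95/0.05 = 19.
Need 40ⁿ ≥ 19 ÷ (171/1090) = 1090/9.
40¹ = 40 falls short of 1090/9 but 40² = 1600 reaches it, so n = 2.

2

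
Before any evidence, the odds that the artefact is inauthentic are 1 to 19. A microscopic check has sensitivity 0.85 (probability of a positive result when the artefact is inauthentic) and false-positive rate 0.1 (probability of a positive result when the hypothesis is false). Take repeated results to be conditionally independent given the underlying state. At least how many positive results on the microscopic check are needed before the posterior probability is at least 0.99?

4

Prior odds = 1/19.
Likelihood ratio of a positive result = 0.85/0.1 = 8.5.
Target posterior odds = 0.99/0.01 = 99.
Need (1/19) × 8.5ⁿ ≥ 99, i.e. 8.5ⁿ ≥ 1881.
8.5³ = 614.125 falls short of 1881 but 8.5⁴ = 5220.0625 reaches it, so n = 4.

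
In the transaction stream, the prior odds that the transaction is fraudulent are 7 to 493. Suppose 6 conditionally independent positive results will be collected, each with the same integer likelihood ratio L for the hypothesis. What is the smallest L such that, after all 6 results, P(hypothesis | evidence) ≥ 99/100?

Prior odds = 7/493.
Target odds = 0.99/0.01 = 99.
Need L⁶ ≥ 99 ÷ (7/493) = 48807/7.
4⁶ = 4096 < 48807/7 ≤ 15625 = 5⁶, so L = 5.

5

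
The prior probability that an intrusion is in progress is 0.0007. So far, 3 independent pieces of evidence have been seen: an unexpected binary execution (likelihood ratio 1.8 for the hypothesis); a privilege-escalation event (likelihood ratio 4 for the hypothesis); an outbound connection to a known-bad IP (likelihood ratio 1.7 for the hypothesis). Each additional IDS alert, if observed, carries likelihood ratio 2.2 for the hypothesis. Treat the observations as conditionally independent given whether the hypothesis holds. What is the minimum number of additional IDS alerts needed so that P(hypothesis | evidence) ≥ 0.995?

Prior odds = 0.0007/0.9993 = 7/9993.
Combined Bayes factor of the evidence already in hand = 1.8 × 4 × 1.7 = 12.24.
Odds after that evidence = (7/9993) × 12.24 = 714/83275.
Target odds = 0.995/0.005 = 199.
Need 2.2ⁿ ≥ 199 ÷ (714/83275) = 16571725/714.
2.2¹² ≈12855 falls short of 16571725/714 but 2.2¹³ ≈28281 reaches it, so n = 13.

13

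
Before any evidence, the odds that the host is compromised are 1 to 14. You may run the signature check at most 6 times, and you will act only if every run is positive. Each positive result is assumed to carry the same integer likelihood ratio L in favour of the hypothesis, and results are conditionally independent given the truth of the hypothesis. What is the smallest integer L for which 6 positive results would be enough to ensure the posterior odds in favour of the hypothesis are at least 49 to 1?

Prior odds = 1/14.
Target odds = 49.
Need L⁶ ≥ 49 ÷ (1/14) = 686.
2⁶ = 64 < 686 ≤ 729 = 3⁶, so L = 3.

3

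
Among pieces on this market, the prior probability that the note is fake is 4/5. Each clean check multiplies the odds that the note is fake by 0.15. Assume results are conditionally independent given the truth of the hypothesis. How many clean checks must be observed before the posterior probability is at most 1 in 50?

3

Prior odds = 0.8/0.2 = 4.
Likelihood ratio per clean check = 0.15.
Target odds: 0.02 ÷ 0.98 = 1/49.
Require 0.15ⁿ ≤ 1/49 ÷ 4 = 1/196.
0.15² = 0.0225 is still above 1/196 but 0.15³ = 0.003375 is at or below it, so n = 3.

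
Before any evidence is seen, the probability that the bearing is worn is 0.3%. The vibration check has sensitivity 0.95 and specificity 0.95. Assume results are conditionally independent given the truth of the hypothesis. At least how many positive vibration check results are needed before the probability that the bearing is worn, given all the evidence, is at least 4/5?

3

Prior odds = 0.003/0.997 = 3/997.
False-positive rate = 1 − 0.95 = 0.05; likelihood ratio of a positive = 0.95/0.05 = 19.
Target odds: 0.8 ÷ 0.2 = 4.
Need (3/997) × 19ⁿ ≥ 4, i.e. 19ⁿ ≥ 3988/3.
19² = 361 falls short of 3988/3 but 19³ = 6859 reaches it, so n = 3.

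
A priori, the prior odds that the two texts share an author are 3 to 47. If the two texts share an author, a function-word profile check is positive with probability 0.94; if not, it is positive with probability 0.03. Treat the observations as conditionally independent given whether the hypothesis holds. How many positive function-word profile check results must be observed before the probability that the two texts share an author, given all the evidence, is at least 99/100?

Prior odds = 3/47.
Likelihood ratio of a positive = 0.94/0.03 = 94/3.
Target odds: 0.99 ÷ 0.01 = 99.
Need (3/47) × (94/3)ⁿ ≥ 99, i.e. (94/3)ⁿ ≥ 1551.
(94/3)² = 8836/9 falls short of 1551 but (94/3)³ = 830584/27 reaches it, so n = 3.

3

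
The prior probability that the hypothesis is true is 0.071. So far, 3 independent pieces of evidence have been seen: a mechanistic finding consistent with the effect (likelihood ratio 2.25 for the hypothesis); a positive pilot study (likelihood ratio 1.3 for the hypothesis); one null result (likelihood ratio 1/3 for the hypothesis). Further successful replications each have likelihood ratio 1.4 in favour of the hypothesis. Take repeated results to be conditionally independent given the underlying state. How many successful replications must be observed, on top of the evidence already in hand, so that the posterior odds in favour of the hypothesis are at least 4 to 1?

12

Prior odds = 0.071/0.929 = 71/929.
Combined Bayes factor of the evidence already in hand = 2.25 × 1.3 × (1/3) = 0.975.
Odds after that evidence = (71/929) × 0.975 = 2769/37160.
Target odds = 4.
Need 1.4ⁿ ≥ 4 ÷ (2769/37160) = 148640/2769.
1.4¹¹ ≈40.4957 falls short of 148640/2769 but 1.4¹² ≈56.6939 reaches it, so n = 12.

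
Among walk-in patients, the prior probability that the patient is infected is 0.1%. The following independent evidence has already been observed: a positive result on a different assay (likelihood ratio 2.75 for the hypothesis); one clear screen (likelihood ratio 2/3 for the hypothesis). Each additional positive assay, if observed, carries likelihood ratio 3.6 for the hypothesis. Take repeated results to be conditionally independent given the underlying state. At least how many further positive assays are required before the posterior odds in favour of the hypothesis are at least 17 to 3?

Prior odds = 0.001/0.999 = 1/999.
Combined Bayes factor of the evidence already in hand = 2.75 × (2/3) = 11/6.
Odds after that evidence = (1/999) × 11/6 = 11/5994.
Target odds = 17/3.
Need 3.6ⁿ ≥ 17/3 ÷ (11/5994) = 33966/11.
3.6⁶ = 34012224/15625 falls short of 33966/11 but 3.6⁷ = 612220032/78125 reaches it, so n = 7.

7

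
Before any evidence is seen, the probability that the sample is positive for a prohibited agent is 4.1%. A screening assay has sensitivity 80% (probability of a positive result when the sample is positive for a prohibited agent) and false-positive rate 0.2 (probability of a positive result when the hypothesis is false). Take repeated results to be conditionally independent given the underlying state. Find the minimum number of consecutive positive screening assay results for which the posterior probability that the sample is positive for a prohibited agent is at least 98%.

Prior odds: 0.041 ÷ 0.959 = 41/959.
Likelihood ratio of a positive result = 0.8/0.2 = 4.
Target posterior odds = 0.98/0.02 = 49.
Need (41/959) × 4ⁿ ≥ 49, i.e. 4ⁿ ≥ 46991/41.
4⁵ = 1024 falls short of 46991/41 but 4⁶ = 4096 reaches it, so n = 6.

6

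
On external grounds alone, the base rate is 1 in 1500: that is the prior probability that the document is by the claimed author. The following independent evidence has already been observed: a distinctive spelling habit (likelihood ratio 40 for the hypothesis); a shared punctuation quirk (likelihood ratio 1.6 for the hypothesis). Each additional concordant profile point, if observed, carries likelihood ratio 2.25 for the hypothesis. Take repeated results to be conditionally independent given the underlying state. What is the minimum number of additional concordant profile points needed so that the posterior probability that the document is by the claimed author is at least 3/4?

6

Prior odds = (1/1500)/(1499/1500) = 1/1499.
Combined Bayes factor of the evidence already in hand = 40 × 1.6 = 64.
Odds after that evidence = (1/1499) × 64 = 64/1499.
Target odds = 0.75/0.25 = 3.
Need 2.25ⁿ ≥ 3 ÷ (64/1499) = 70.265625.
2.25⁵ = 59049/1024 falls short of 70.265625 but 2.25⁶ = 531441/4096 reaches it, so n = 6.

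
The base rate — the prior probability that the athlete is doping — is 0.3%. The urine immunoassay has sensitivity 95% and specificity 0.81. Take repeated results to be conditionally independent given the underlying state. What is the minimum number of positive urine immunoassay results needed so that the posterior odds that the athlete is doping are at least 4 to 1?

5

Prior odds: 0.003 ÷ 0.997 = 3/997.
False-positive rate = 1 − 0.81 = 0.19; likelihood ratio of a positive = 0.95/0.19 = 5.
Target odds = 4.
Require 5ⁿ ≥ 4 ÷ (3/997) = 3988/3.
5⁴ = 625 falls short of 3988/3 but 5⁵ = 3125 reaches it, so n = 5.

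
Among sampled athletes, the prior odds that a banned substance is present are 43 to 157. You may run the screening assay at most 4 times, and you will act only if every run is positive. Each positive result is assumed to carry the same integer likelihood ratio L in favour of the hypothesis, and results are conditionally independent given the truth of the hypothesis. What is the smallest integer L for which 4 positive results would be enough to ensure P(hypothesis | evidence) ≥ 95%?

3

Prior odds = 43/157.
Target odds = 0.95/0.05 = 19.
Need L⁴ ≥ 19 ÷ (43/157) = 2983/43.
2⁴ = 16 < 2983/43 ≤ 81 = 3⁴, so L = 3.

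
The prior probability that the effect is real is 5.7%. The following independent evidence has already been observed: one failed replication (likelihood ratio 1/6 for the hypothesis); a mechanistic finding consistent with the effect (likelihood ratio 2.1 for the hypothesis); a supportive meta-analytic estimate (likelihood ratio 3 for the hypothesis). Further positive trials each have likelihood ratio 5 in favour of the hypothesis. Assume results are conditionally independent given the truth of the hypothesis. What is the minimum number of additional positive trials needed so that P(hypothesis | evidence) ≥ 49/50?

Prior odds = 0.057/0.943 = 57/943.
Combined Bayes factor of the evidence already in hand = (1/6) × 2.1 × 3 = 1.05.
Odds after that evidence = (57/943) × 1.05 = 1197/18860.
Target odds = 0.98/0.02 = 49.
Need 5ⁿ ≥ 49 ÷ (1197/18860) = 132020/171.
5⁴ = 625 falls short of 132020/171 but 5⁵ = 3125 reaches it, so n = 5.

5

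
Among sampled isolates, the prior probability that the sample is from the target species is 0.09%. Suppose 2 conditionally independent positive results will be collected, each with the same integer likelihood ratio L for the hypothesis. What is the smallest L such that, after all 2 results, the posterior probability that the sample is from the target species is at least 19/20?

146

Prior odds = 0.0009/0.9991 = 9/9991.
Target odds = 0.95/0.05 = 19.
Need L² ≥ 19 ÷ (9/9991) = 189829/9.
145² = 21025 < 189829/9 ≤ 21316 = 146², so L = 146.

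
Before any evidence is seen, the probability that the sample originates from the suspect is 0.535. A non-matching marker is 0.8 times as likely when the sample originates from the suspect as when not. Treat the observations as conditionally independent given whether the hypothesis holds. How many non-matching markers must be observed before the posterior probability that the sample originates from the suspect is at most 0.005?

Prior odds: 0.535 ÷ 0.465 = 107/93.
Likelihood ratio per non-matching marker = 0.8.
Target odds: 0.005 ÷ 0.995 = 1/199.
Require 0.8ⁿ ≤ 1/199 ÷ (107/93) = 93/21293.
0.8²⁴ ≈0.00472237 is still above 93/21293 but 0.8²⁵ ≈0.00377789 is at or below it, so n = 25.

25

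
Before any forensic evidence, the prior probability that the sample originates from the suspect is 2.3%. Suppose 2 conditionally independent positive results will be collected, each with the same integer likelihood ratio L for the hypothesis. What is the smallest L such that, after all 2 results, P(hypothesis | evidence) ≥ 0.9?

Prior odds = 0.023/0.977 = 23/977.
Target odds = 0.9/0.1 = 9.
Need L² ≥ 9 ÷ (23/977) = 8793/23.
19² = 361 < 8793/23 ≤ 400 = 20², so L = 20.

20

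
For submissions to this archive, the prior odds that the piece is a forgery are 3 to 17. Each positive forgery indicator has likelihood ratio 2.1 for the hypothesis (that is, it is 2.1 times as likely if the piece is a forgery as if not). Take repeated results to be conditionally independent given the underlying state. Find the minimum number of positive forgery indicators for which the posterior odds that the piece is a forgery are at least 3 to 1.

Prior odds = 3/17.
Likelihood ratio per positive forgery indicator = 2.1.
Target odds = 3.
Require 2.1ⁿ ≥ 3 ÷ (3/17) = 17.
2.1³ = 9.261 falls short of 17 but 2.1⁴ = 19.4481 reaches it, so n = 4.

4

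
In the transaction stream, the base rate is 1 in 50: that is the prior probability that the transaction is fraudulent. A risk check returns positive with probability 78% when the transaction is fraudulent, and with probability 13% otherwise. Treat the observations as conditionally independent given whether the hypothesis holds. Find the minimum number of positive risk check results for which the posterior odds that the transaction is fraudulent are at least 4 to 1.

Prior odds: 0.02 ÷ 0.98 = 1/49.
Likelihood ratio of a positive result = 0.78/0.13 = 6.
Target odds = 4.
Require 6ⁿ ≥ 4 ÷ (1/49) = 196.
6² = 36 falls short of 196 but 6³ = 216 reaches it, so n = 3.

3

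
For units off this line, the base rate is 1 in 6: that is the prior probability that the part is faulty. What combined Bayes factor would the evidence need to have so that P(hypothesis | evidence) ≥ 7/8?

35

Prior odds = (1/6)/(5/6) = 0.2.
Target odds = 0.875/0.125 = 7.
Required Bayes factor = 7 ÷ 0.2 = 35.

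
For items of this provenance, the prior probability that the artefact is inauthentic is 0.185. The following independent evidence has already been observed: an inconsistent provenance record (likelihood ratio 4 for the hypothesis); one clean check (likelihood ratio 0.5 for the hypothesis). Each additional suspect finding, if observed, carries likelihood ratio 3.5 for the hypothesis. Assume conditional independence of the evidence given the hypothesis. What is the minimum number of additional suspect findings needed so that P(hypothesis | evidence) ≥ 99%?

5

Prior odds = 0.185/0.815 = 37/163.
Combined Bayes factor of the evidence already in hand = 4 × 0.5 = 2.
Odds after that evidence = (37/163) × 2 = 74/163.
Target odds = 0.99/0.01 = 99.
Need 3.5ⁿ ≥ 99 ÷ (74/163) = 16137/74.
3.5⁴ = 150.0625 falls short of 16137/74 but 3.5⁵ = 525.21875 reaches it, so n = 5.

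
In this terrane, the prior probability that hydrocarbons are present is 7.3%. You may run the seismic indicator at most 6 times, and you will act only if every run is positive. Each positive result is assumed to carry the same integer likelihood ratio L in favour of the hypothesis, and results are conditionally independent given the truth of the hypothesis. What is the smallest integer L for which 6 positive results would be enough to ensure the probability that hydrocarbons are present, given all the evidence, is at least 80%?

Prior odds = 0.073/0.927 = 73/927.
Target odds = 0.8/0.2 = 4.
Need L⁶ ≥ 4 ÷ (73/927) = 3708/73.
1⁶ = 1 < 3708/73 ≤ 64 = 2⁶, so L = 2.

2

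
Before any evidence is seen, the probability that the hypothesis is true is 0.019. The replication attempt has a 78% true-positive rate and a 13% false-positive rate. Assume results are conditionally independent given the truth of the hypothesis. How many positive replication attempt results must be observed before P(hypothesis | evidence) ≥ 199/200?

Prior odds = 0.019/0.981 = 19/981.
Likelihood ratio of a positive result = 0.78/0.13 = 6.
Target odds: 0.995 ÷ 0.005 = 199.
Need (19/981) × 6ⁿ ≥ 199, i.e. 6ⁿ ≥ 195219/19.
6⁵ = 7776 falls short of 195219/19 but 6⁶ = 46656 reaches it, so n = 6.

6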